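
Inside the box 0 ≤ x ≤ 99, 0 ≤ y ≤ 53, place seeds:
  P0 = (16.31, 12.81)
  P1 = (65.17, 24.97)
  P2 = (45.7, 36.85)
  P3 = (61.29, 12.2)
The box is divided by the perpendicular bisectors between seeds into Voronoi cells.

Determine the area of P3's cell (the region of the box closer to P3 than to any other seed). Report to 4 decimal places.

Area of P3's cell: 954.0972

1. box [0,99]×[0,53]: [(0, 0) (99, 0) (99, 53) (0, 53)]
2. ⊥bis P3·P0 via (38.8,12.505): [(38.6304, 0) (99, 0) (99, 53) (39.3492, 53)]  |A|=3180.5409
3. ⊥bis P3·P1 via (63.23,18.585): [(38.9824, 25.9523) (38.6304, 0) (99, 0) (99, 7.7167)]  |A|=1014.9362
4. ⊥bis P3·P2 via (53.495,24.525): [(50.3099, 22.5106) (38.8373, 15.2547) (38.6304, 0) (99, 0) (99, 7.7167)]  |A|=954.0972
5. canonical 5-gon: [(50.3099, 22.5106) (38.8373, 15.2547) (38.6304, 0) (99, 0) (99, 7.7167)]
6. shoelace: 954.0972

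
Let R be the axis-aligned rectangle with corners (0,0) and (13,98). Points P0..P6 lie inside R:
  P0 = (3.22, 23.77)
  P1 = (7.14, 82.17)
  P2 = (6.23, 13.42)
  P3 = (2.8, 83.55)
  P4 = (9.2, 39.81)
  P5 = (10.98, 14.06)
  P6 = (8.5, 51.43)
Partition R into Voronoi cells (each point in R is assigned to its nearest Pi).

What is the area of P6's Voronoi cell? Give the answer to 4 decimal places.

1. box [0,13]×[0,98]: [(0, 0) (13, 0) (13, 98) (0, 98)]
2. ⊥bis P6·P0 via (5.86,37.6): [(0, 38.7186) (13, 36.237) (13, 98) (0, 98)]  |A|=786.7882
3. ⊥bis P6·P1 via (7.82,66.8): [(0, 66.454) (0, 38.7186) (13, 36.237) (13, 67.0292)]  |A|=380.429
4. ⊥bis P6·P2 via (7.365,32.425): [(0, 66.454) (0, 38.7186) (13, 36.237) (13, 67.0292)]  |A|=380.429
5. ⊥bis P6·P3 via (5.65,67.49): [(0, 66.454) (0, 38.7186) (13, 36.237) (13, 67.0292)]  |A|=380.429
6. ⊥bis P6·P4 via (8.85,45.62): [(0, 66.454) (0, 45.0869) (13, 45.87) (13, 67.0292)]  |A|=276.4212
7. ⊥bis P6·P5 via (9.74,32.745): [(0, 66.454) (0, 45.0869) (13, 45.87) (13, 67.0292)]  |A|=276.4212
8. canonical 4-gon: [(0, 66.454) (0, 45.0869) (13, 45.87) (13, 67.0292)]
9. shoelace: 276.4212

Area of P6's cell: 276.4212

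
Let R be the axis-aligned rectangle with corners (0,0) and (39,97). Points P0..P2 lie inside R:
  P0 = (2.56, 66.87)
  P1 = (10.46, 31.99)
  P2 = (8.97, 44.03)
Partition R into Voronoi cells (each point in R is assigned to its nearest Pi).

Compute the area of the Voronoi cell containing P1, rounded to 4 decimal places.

1. box [0,39]×[0,97]: [(0, 0) (39, 0) (39, 97) (0, 97)]
2. ⊥bis P1·P0 via (6.51,49.43): [(0, 47.9555) (0, 0) (39, 0) (39, 56.7887)]  |A|=2042.5125
3. ⊥bis P1·P2 via (9.715,38.01): [(0, 36.8077) (0, 0) (39, 0) (39, 41.6341)]  |A|=1529.6164
4. canonical 4-gon: [(0, 36.8077) (0, 0) (39, 0) (39, 41.6341)]
5. shoelace: 1529.6164

Area of P1's cell: 1529.6164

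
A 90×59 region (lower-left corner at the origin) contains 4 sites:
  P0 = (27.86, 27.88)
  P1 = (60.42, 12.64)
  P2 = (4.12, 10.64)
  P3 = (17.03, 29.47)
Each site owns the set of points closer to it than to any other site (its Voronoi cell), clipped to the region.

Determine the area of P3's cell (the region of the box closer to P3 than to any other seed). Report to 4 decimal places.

1. box [0,90]×[0,59]: [(0, 0) (90, 0) (90, 59) (0, 59)]
2. ⊥bis P3·P0 via (22.445,28.675): [(0, 0) (18.2351, 0) (26.8971, 59) (0, 59)]  |A|=1331.4012
3. ⊥bis P3·P1 via (38.725,21.055): [(0, 0) (18.2351, 0) (26.8971, 59) (0, 59)]  |A|=1331.4012
4. ⊥bis P3·P2 via (10.575,20.055): [(0, 27.3053) (20.2097, 13.4494) (26.8971, 59) (0, 59)]  |A|=932.8602
5. canonical 4-gon: [(0, 27.3053) (20.2097, 13.4494) (26.8971, 59) (0, 59)]
6. shoelace: 932.8602

Area of P3's cell: 932.8602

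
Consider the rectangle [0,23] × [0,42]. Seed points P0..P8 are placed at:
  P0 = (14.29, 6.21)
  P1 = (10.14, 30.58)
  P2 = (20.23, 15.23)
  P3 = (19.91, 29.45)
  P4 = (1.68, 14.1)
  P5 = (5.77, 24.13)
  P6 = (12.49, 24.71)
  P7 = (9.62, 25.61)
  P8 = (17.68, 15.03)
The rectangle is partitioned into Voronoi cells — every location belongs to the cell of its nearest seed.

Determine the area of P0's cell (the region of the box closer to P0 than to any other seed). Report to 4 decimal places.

Area of P0's cell: 189.6386

1. box [0,23]×[0,42]: [(0, 0) (23, 0) (23, 42) (0, 42)]
2. ⊥bis P0·P1 via (12.215,18.395): [(0, 16.3149) (0, 0) (23, 0) (23, 20.2316)]  |A|=420.2846
3. ⊥bis P0·P2 via (17.26,10.72): [(6.9634, 17.5007) (0, 16.3149) (0, 0) (23, 0) (23, 6.94)]  |A|=313.7085
4. ⊥bis P0·P3 via (17.1,17.83): [(6.9634, 17.5007) (0, 16.3149) (0, 0) (23, 0) (23, 6.94)]  |A|=313.7085
5. ⊥bis P0·P4 via (7.985,10.155): [(10.9419, 14.8807) (1.6311, 0) (23, 0) (23, 6.94)]  |A|=200.8343
6. ⊥bis P0·P5 via (10.03,15.17): [(10.9419, 14.8807) (1.6311, 0) (23, 0) (23, 6.94)]  |A|=200.8343
7. ⊥bis P0·P6 via (13.39,15.46): [(10.9419, 14.8807) (1.6311, 0) (23, 0) (23, 6.94)]  |A|=200.8343
8. ⊥bis P0·P7 via (11.955,15.91): [(10.9419, 14.8807) (1.6311, 0) (23, 0) (23, 6.94)]  |A|=200.8343
9. ⊥bis P0·P8 via (15.985,10.62): [(19.412, 9.3028) (9.7705, 13.0086) (1.6311, 0) (23, 0) (23, 6.94)]  |A|=189.6386
10. canonical 5-gon: [(19.412, 9.3028) (9.7705, 13.0086) (1.6311, 0) (23, 0) (23, 6.94)]
11. shoelace: 189.6386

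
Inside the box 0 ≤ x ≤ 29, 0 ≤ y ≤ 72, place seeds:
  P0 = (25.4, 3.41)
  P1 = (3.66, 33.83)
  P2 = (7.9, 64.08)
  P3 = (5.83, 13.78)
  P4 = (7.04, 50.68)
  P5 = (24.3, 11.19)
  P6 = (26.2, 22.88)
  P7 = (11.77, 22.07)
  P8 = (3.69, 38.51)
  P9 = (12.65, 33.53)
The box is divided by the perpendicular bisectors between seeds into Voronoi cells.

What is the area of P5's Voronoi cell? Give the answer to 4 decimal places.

Area of P5's cell: 140.1092

1. box [0,29]×[0,72]: [(0, 0) (29, 0) (29, 72) (0, 72)]
2. ⊥bis P5·P0 via (24.85,7.3): [(0, 3.7865) (29, 7.8868) (29, 72) (0, 72)]  |A|=1918.7377
3. ⊥bis P5·P1 via (13.98,22.51): [(0, 9.765) (0, 3.7865) (29, 7.8868) (29, 36.2031)]  |A|=497.2755
4. ⊥bis P5·P2 via (16.1,37.635): [(0, 9.765) (0, 3.7865) (29, 7.8868) (29, 36.2031)]  |A|=497.2755
5. ⊥bis P5·P3 via (15.065,12.485): [(16.8359, 25.1136) (14.1253, 5.7837) (29, 7.8868) (29, 36.2031)]  |A|=313.1353
6. ⊥bis P5·P4 via (15.67,30.935): [(16.8359, 25.1136) (14.1253, 5.7837) (29, 7.8868) (29, 36.2031)]  |A|=313.1353
7. ⊥bis P5·P6 via (25.25,17.035): [(15.9158, 18.5521) (14.1253, 5.7837) (29, 7.8868) (29, 16.4255)]  |A|=148.9422
8. ⊥bis P5·P7 via (18.035,16.63): [(19.2355, 18.0126) (15.1862, 13.3491) (14.1253, 5.7837) (29, 7.8868) (29, 16.4255)]  |A|=140.1092
9. ⊥bis P5·P8 via (13.995,24.85): [(19.2355, 18.0126) (15.1862, 13.3491) (14.1253, 5.7837) (29, 7.8868) (29, 16.4255)]  |A|=140.1092
10. ⊥bis P5·P9 via (18.475,22.36): [(19.2355, 18.0126) (15.1862, 13.3491) (14.1253, 5.7837) (29, 7.8868) (29, 16.4255)]  |A|=140.1092
11. canonical 5-gon: [(19.2355, 18.0126) (15.1862, 13.3491) (14.1253, 5.7837) (29, 7.8868) (29, 16.4255)]
12. shoelace: 140.1092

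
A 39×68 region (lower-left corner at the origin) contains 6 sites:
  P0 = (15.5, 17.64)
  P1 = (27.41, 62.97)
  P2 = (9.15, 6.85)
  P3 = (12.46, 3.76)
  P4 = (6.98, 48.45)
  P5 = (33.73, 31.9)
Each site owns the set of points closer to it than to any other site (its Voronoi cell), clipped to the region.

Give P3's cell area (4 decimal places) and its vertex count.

Area of P3's cell: 232.9987 (4 vertices)

1. box [0,39]×[0,68]: [(0, 0) (39, 0) (39, 68) (0, 68)]
2. ⊥bis P3·P0 via (13.98,10.7): [(0, 13.7619) (0, 0) (39, 0) (39, 5.2201)]  |A|=370.1493
3. ⊥bis P3·P1 via (19.935,33.365): [(0, 13.7619) (0, 0) (39, 0) (39, 5.2201)]  |A|=370.1493
4. ⊥bis P3·P2 via (10.805,5.305): [(15.5254, 10.3615) (5.8526, 0) (39, 0) (39, 5.2201)]  |A|=232.9987
5. ⊥bis P3·P4 via (9.72,26.105): [(15.5254, 10.3615) (5.8526, 0) (39, 0) (39, 5.2201)]  |A|=232.9987
6. ⊥bis P3·P5 via (23.095,17.83): [(15.5254, 10.3615) (5.8526, 0) (39, 0) (39, 5.2201)]  |A|=232.9987
7. canonical 4-gon: [(15.5254, 10.3615) (5.8526, 0) (39, 0) (39, 5.2201)]
8. shoelace: 232.9987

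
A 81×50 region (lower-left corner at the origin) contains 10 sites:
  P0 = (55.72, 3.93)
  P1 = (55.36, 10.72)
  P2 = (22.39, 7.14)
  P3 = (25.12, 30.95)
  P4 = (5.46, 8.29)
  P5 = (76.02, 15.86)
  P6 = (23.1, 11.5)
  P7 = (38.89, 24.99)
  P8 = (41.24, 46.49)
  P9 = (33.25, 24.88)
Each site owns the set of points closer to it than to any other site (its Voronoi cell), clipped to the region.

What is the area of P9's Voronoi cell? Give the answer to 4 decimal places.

Area of P9's cell: 148.2620

1. box [0,81]×[0,50]: [(0, 0) (81, 0) (81, 50) (0, 50)]
2. ⊥bis P9·P0 via (44.485,14.405): [(0, 0) (31.0544, 0) (77.6721, 50) (0, 50)]  |A|=2718.1647
3. ⊥bis P9·P1 via (44.305,17.8): [(0, 0) (31.0544, 0) (36.9658, 6.3402) (64.927, 50) (0, 50)]  |A|=2439.939
4. ⊥bis P9·P2 via (27.82,16.01): [(0, 33.0407) (38.8387, 9.2646) (64.927, 50) (0, 50)]  |A|=1651.7496
5. ⊥bis P9·P3 via (29.185,27.915): [(22.6565, 19.1709) (38.8387, 9.2646) (64.927, 50) (45.674, 50)]  |A|=755.5867
6. ⊥bis P9·P4 via (19.355,16.585): [(22.6565, 19.1709) (38.8387, 9.2646) (64.927, 50) (45.674, 50)]  |A|=755.5867
7. ⊥bis P9·P5 via (54.635,20.37): [(22.6565, 19.1709) (38.8387, 9.2646) (58.8987, 40.5872) (60.8838, 50) (45.674, 50)]  |A|=736.5581
8. ⊥bis P9·P6 via (28.175,18.19): [(24.1844, 21.2173) (39.199, 9.8273) (58.8987, 40.5872) (60.8838, 50) (45.674, 50)]  |A|=706.1577
9. ⊥bis P9·P7 via (36.07,24.935): [(35.8381, 36.826) (24.1844, 21.2173) (36.3221, 12.0097)]  |A|=148.3785
10. ⊥bis P9·P8 via (37.245,35.685): [(35.8503, 36.2007) (35.4749, 36.3395) (24.1844, 21.2173) (36.3221, 12.0097)]  |A|=148.262
11. canonical 4-gon: [(35.8503, 36.2007) (35.4749, 36.3395) (24.1844, 21.2173) (36.3221, 12.0097)]
12. shoelace: 148.262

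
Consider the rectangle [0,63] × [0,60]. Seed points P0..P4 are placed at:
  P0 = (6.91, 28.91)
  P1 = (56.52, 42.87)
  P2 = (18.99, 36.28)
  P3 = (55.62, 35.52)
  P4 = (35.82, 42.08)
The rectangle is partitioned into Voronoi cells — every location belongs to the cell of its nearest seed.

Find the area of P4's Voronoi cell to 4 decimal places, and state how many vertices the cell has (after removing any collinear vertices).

1. box [0,63]×[0,60]: [(0, 0) (63, 0) (63, 60) (0, 60)]
2. ⊥bis P4·P0 via (21.365,35.495): [(37.5348, 0) (63, 0) (63, 60) (10.2017, 60)]  |A|=2347.9046
3. ⊥bis P4·P1 via (46.17,42.475): [(37.5348, 0) (47.791, 0) (45.5012, 60) (10.2017, 60)]  |A|=1366.6705
4. ⊥bis P4·P2 via (27.405,39.18): [(40.9073, 0) (47.791, 0) (45.5012, 60) (20.23, 60)]  |A|=964.6478
5. ⊥bis P4·P3 via (45.72,38.8): [(36.807, 11.898) (46.2493, 40.3975) (45.5012, 60) (20.23, 60)]  |A|=711.0048
6. canonical 4-gon: [(36.807, 11.898) (46.2493, 40.3975) (45.5012, 60) (20.23, 60)]
7. shoelace: 711.0048

Area of P4's cell: 711.0048 (4 vertices)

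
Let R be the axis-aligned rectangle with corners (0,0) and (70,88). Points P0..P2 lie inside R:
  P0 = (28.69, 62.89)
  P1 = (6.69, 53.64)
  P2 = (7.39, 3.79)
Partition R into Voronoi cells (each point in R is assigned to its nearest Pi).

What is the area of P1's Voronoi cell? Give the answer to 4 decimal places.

1. box [0,70]×[0,88]: [(0, 0) (70, 0) (70, 88) (0, 88)]
2. ⊥bis P1·P0 via (17.69,58.265): [(0, 0) (42.1878, 0) (5.1878, 88) (0, 88)]  |A|=2084.525
3. ⊥bis P1·P2 via (7.04,28.715): [(0, 28.6161) (29.979, 29.0371) (5.1878, 88) (0, 88)]  |A|=1043.0776
4. canonical 4-gon: [(0, 28.6161) (29.979, 29.0371) (5.1878, 88) (0, 88)]
5. shoelace: 1043.0776

Area of P1's cell: 1043.0776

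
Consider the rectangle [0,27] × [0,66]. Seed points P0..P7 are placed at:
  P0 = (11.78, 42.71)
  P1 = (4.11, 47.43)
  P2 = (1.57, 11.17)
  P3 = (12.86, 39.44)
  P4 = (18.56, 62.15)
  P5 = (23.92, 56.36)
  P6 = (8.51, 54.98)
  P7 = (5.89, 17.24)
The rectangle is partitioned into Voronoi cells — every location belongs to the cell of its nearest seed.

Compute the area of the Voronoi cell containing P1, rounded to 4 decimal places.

Area of P1's cell: 113.2224

1. box [0,27]×[0,66]: [(0, 0) (27, 0) (27, 66) (0, 66)]
2. ⊥bis P1·P0 via (7.945,45.07): [(0, 32.1594) (20.825, 66) (0, 66)]  |A|=352.3655
3. ⊥bis P1·P2 via (2.84,29.3): [(0, 32.1594) (20.825, 66) (0, 66)]  |A|=352.3655
4. ⊥bis P1·P3 via (8.485,43.435): [(0, 34.1429) (3.7434, 38.2424) (20.825, 66) (0, 66)]  |A|=348.6529
5. ⊥bis P1·P4 via (11.335,54.79): [(0, 65.9171) (0, 34.1429) (3.7434, 38.2424) (12.9506, 53.2041)]  |A|=214.8783
6. ⊥bis P1·P5 via (14.015,51.895): [(0, 65.9171) (0, 34.1429) (3.7434, 38.2424) (12.9506, 53.2041)]  |A|=214.8783
7. ⊥bis P1·P6 via (6.31,51.205): [(0, 54.8824) (0, 34.1429) (3.7434, 38.2424) (10.2922, 48.8842)]  |A|=113.2224
8. ⊥bis P1·P7 via (5,32.335): [(0, 54.8824) (0, 34.1429) (3.7434, 38.2424) (10.2922, 48.8842)]  |A|=113.2224
9. canonical 4-gon: [(0, 54.8824) (0, 34.1429) (3.7434, 38.2424) (10.2922, 48.8842)]
10. shoelace: 113.2224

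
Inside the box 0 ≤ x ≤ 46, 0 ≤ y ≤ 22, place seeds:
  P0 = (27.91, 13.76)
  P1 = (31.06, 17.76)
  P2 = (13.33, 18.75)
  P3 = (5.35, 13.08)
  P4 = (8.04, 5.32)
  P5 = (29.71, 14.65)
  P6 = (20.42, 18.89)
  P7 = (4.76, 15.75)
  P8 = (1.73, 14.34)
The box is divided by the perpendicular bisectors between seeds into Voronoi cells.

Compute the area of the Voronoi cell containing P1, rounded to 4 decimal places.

1. box [0,46]×[0,22]: [(0, 0) (46, 0) (46, 22) (0, 22)]
2. ⊥bis P1·P0 via (29.485,15.76): [(46, 2.7544) (46, 22) (21.5612, 22)]  |A|=235.1693
3. ⊥bis P1·P2 via (22.195,18.255): [(22.3686, 21.3642) (46, 2.7544) (46, 22) (22.4041, 22)]  |A|=234.9013
4. ⊥bis P1·P3 via (18.205,15.42): [(22.3686, 21.3642) (46, 2.7544) (46, 22) (22.4041, 22)]  |A|=234.9013
5. ⊥bis P1·P4 via (19.55,11.54): [(22.3686, 21.3642) (46, 2.7544) (46, 22) (22.4041, 22)]  |A|=234.9013
6. ⊥bis P1·P5 via (30.385,16.205): [(22.3686, 21.3642) (27.1204, 17.6221) (46, 9.4268) (46, 22) (22.4041, 22)]  |A|=171.9158
7. ⊥bis P1·P6 via (25.74,18.325): [(25.7777, 18.6795) (27.1204, 17.6221) (46, 9.4268) (46, 22) (26.1303, 22)]  |A|=164.598
8. ⊥bis P1·P7 via (17.91,16.755): [(25.7777, 18.6795) (27.1204, 17.6221) (46, 9.4268) (46, 22) (26.1303, 22)]  |A|=164.598
9. ⊥bis P1·P8 via (16.395,16.05): [(25.7777, 18.6795) (27.1204, 17.6221) (46, 9.4268) (46, 22) (26.1303, 22)]  |A|=164.598
10. canonical 5-gon: [(25.7777, 18.6795) (27.1204, 17.6221) (46, 9.4268) (46, 22) (26.1303, 22)]
11. shoelace: 164.598

Area of P1's cell: 164.5980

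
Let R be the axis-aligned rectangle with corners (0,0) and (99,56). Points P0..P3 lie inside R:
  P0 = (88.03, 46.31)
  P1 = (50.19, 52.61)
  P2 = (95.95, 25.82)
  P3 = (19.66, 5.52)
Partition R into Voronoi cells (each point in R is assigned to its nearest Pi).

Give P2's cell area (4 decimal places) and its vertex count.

1. box [0,99]×[0,56]: [(0, 0) (99, 0) (99, 56) (0, 56)]
2. ⊥bis P2·P0 via (91.99,36.065): [(0, 0.5081) (0, 0) (99, 0) (99, 38.7746)]  |A|=1944.4926
3. ⊥bis P2·P1 via (73.07,39.215): [(65.1528, 25.6916) (50.1117, 0) (99, 0) (99, 38.7746)]  |A|=1284.2147
4. ⊥bis P2·P3 via (57.805,15.67): [(65.1528, 25.6916) (58.2677, 13.9312) (61.9746, 0) (99, 0) (99, 38.7746)]  |A|=1201.5828
5. canonical 5-gon: [(65.1528, 25.6916) (58.2677, 13.9312) (61.9746, 0) (99, 0) (99, 38.7746)]
6. shoelace: 1201.5828

Area of P2's cell: 1201.5828 (5 vertices)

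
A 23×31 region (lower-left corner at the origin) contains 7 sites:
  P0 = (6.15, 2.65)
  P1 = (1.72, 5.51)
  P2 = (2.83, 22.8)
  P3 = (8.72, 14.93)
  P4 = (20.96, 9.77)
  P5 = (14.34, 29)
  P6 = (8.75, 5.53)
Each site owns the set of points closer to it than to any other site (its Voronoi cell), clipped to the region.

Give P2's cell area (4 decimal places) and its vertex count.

1. box [0,23]×[0,31]: [(0, 0) (23, 0) (23, 31) (0, 31)]
2. ⊥bis P2·P0 via (4.49,12.725): [(0, 11.9852) (23, 15.7748) (23, 31) (0, 31)]  |A|=393.7601
3. ⊥bis P2·P1 via (2.275,14.155): [(0, 14.3011) (10.1145, 13.6517) (23, 15.7748) (23, 31) (0, 31)]  |A|=382.0483
4. ⊥bis P2·P3 via (5.775,18.865): [(0, 14.5429) (21.9893, 31) (0, 31)]  |A|=180.9401
5. ⊥bis P2·P4 via (11.895,16.285): [(0, 14.5429) (21.9893, 31) (0, 31)]  |A|=180.9401
6. ⊥bis P2·P5 via (8.585,25.9): [(0, 14.5429) (10.4784, 22.3851) (5.8378, 31) (0, 31)]  |A|=111.3679
7. ⊥bis P2·P6 via (5.79,14.165): [(0, 14.5429) (10.4784, 22.3851) (5.8378, 31) (0, 31)]  |A|=111.3679
8. canonical 4-gon: [(0, 14.5429) (10.4784, 22.3851) (5.8378, 31) (0, 31)]
9. shoelace: 111.3679

Area of P2's cell: 111.3679 (4 vertices)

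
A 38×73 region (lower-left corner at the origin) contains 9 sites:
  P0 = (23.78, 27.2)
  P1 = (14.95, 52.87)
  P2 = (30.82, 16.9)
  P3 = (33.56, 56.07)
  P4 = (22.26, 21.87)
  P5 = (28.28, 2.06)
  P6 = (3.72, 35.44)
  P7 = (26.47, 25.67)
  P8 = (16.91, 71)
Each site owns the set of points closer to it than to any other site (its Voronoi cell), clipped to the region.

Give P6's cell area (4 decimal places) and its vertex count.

1. box [0,38]×[0,73]: [(0, 0) (38, 0) (38, 73) (0, 73)]
2. ⊥bis P6·P0 via (13.75,31.32): [(0, 0) (0.8848, 0) (30.8708, 73) (0, 73)]  |A|=1159.0777
3. ⊥bis P6·P1 via (9.335,44.155): [(0, 50.1695) (0, 0) (0.8848, 0) (16.995, 39.2198)]  |A|=443.664
4. ⊥bis P6·P2 via (17.27,26.17): [(0, 50.1695) (0, 0.9264) (3.1665, 5.5549) (16.995, 39.2198)]  |A|=439.74
5. ⊥bis P6·P3 via (18.64,45.755): [(0, 50.1695) (0, 0.9264) (3.1665, 5.5549) (16.995, 39.2198)]  |A|=439.74
6. ⊥bis P6·P4 via (12.99,28.655): [(0, 50.1695) (0, 10.9074) (12.2272, 27.6129) (16.995, 39.2198)]  |A|=364.7649
7. ⊥bis P6·P5 via (16,18.75): [(0, 50.1695) (0, 10.9074) (12.2272, 27.6129) (16.995, 39.2198)]  |A|=364.7649
8. ⊥bis P6·P7 via (15.095,30.555): [(0, 50.1695) (0, 10.9074) (12.2272, 27.6129) (16.995, 39.2198)]  |A|=364.7649
9. ⊥bis P6·P8 via (10.315,53.22): [(0, 50.1695) (0, 10.9074) (12.2272, 27.6129) (16.995, 39.2198)]  |A|=364.7649
10. canonical 4-gon: [(0, 50.1695) (0, 10.9074) (12.2272, 27.6129) (16.995, 39.2198)]
11. shoelace: 364.7649

Area of P6's cell: 364.7649 (4 vertices)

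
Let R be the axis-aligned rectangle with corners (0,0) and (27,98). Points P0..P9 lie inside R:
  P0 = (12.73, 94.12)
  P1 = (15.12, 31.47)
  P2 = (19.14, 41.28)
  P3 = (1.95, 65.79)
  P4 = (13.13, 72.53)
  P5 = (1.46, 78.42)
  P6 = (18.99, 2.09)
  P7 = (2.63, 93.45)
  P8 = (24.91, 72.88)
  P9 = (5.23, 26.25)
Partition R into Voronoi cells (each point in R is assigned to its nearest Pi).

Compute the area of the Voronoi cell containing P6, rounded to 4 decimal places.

Area of P6's cell: 380.2133

1. box [0,27]×[0,98]: [(0, 0) (27, 0) (27, 98) (0, 98)]
2. ⊥bis P6·P0 via (15.86,48.105): [(0, 47.0262) (0, 0) (27, 0) (27, 48.8628)]  |A|=1294.5007
3. ⊥bis P6·P1 via (17.055,16.78): [(0, 14.5335) (0, 0) (27, 0) (27, 18.09)]  |A|=440.4166
4. ⊥bis P6·P2 via (19.065,21.685): [(0, 14.5335) (0, 0) (27, 0) (27, 18.09)]  |A|=440.4166
5. ⊥bis P6·P3 via (10.47,33.94): [(0, 14.5335) (0, 0) (27, 0) (27, 18.09)]  |A|=440.4166
6. ⊥bis P6·P4 via (16.06,37.31): [(0, 14.5335) (0, 0) (27, 0) (27, 18.09)]  |A|=440.4166
7. ⊥bis P6·P5 via (10.225,40.255): [(0, 14.5335) (0, 0) (27, 0) (27, 18.09)]  |A|=440.4166
8. ⊥bis P6·P7 via (10.81,47.77): [(0, 14.5335) (0, 0) (27, 0) (27, 18.09)]  |A|=440.4166
9. ⊥bis P6·P8 via (21.95,37.485): [(0, 14.5335) (0, 0) (27, 0) (27, 18.09)]  |A|=440.4166
10. ⊥bis P6·P9 via (12.11,14.17): [(16.5837, 16.7179) (0, 7.2729) (0, 0) (27, 0) (27, 18.09)]  |A|=380.2133
11. canonical 5-gon: [(16.5837, 16.7179) (0, 7.2729) (0, 0) (27, 0) (27, 18.09)]
12. shoelace: 380.2133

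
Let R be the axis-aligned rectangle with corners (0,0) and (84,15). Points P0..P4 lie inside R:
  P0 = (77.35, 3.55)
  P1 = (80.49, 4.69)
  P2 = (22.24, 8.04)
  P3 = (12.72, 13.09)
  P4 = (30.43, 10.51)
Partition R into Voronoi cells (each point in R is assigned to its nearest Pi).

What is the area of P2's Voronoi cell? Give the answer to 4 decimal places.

1. box [0,84]×[0,15]: [(0, 0) (84, 0) (84, 15) (0, 15)]
2. ⊥bis P2·P0 via (49.795,5.795): [(0, 0) (49.3229, 0) (50.545, 15) (0, 15)]  |A|=749.0087
3. ⊥bis P2·P1 via (51.365,6.365): [(0, 0) (49.3229, 0) (50.545, 15) (0, 15)]  |A|=749.0087
4. ⊥bis P2·P3 via (17.48,10.565): [(11.8757, 0) (49.3229, 0) (50.545, 15) (19.8326, 15)]  |A|=511.1967
5. ⊥bis P2·P4 via (26.335,9.275): [(11.8757, 0) (29.1322, 0) (24.6084, 15) (19.8326, 15)]  |A|=165.2428
6. canonical 4-gon: [(11.8757, 0) (29.1322, 0) (24.6084, 15) (19.8326, 15)]
7. shoelace: 165.2428

Area of P2's cell: 165.2428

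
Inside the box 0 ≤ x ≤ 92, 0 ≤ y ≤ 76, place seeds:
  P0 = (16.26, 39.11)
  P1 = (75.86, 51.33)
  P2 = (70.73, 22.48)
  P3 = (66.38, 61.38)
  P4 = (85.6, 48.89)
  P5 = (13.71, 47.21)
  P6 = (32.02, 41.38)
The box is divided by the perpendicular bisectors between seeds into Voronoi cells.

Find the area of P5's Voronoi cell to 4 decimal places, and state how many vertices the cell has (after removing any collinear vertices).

1. box [0,92]×[0,76]: [(0, 0) (92, 0) (92, 76) (0, 76)]
2. ⊥bis P5·P0 via (14.985,43.16): [(0, 38.4425) (92, 67.4055) (92, 76) (0, 76)]  |A|=2122.9937
3. ⊥bis P5·P1 via (44.785,49.27): [(0, 38.4425) (44.5726, 52.4746) (43.013, 76) (0, 76)]  |A|=1342.9664
4. ⊥bis P5·P2 via (42.22,34.845): [(0, 38.4425) (44.5726, 52.4746) (43.013, 76) (0, 76)]  |A|=1342.9664
5. ⊥bis P5·P3 via (40.045,54.295): [(0, 38.4425) (40.85, 51.3027) (34.2056, 76) (0, 76)]  |A|=1189.5059
6. ⊥bis P5·P4 via (49.655,48.05): [(0, 38.4425) (40.85, 51.3027) (34.2056, 76) (0, 76)]  |A|=1189.5059
7. ⊥bis P5·P6 via (22.865,44.295): [(0, 38.4425) (23.3412, 45.7907) (32.96, 76) (0, 76)]  |A|=936.1695
8. canonical 4-gon: [(0, 38.4425) (23.3412, 45.7907) (32.96, 76) (0, 76)]
9. shoelace: 936.1695

Area of P5's cell: 936.1695 (4 vertices)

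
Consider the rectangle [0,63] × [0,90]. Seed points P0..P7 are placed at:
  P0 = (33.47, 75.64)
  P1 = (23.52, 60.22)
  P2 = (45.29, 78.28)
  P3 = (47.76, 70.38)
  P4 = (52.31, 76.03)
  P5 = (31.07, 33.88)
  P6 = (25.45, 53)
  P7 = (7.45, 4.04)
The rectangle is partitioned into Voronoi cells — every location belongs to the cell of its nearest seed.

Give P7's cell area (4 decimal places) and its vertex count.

Area of P7's cell: 739.0554 (3 vertices)

1. box [0,63]×[0,90]: [(0, 0) (63, 0) (63, 90) (0, 90)]
2. ⊥bis P7·P0 via (20.46,39.84): [(0, 47.2753) (0, 0) (63, 0) (63, 24.3806)]  |A|=2257.1626
3. ⊥bis P7·P1 via (15.485,32.13): [(0, 36.5594) (0, 0) (63, 0) (63, 18.5386)]  |A|=1735.5865
4. ⊥bis P7·P2 via (26.37,41.16): [(0, 36.5594) (0, 0) (63, 0) (63, 18.5386)]  |A|=1735.5865
5. ⊥bis P7·P3 via (27.605,37.21): [(54.1825, 21.0608) (0, 36.5594) (0, 0) (63, 0) (63, 15.703)]  |A|=1723.0853
6. ⊥bis P7·P4 via (29.88,40.035): [(54.1825, 21.0608) (0, 36.5594) (0, 0) (63, 0) (63, 15.703)]  |A|=1723.0853
7. ⊥bis P7·P5 via (19.26,18.96): [(0, 34.2053) (0, 0) (43.2129, 0)]  |A|=739.0554
8. ⊥bis P7·P6 via (16.45,28.52): [(0, 34.2053) (0, 0) (43.2129, 0)]  |A|=739.0554
9. canonical 3-gon: [(0, 34.2053) (0, 0) (43.2129, 0)]
10. shoelace: 739.0554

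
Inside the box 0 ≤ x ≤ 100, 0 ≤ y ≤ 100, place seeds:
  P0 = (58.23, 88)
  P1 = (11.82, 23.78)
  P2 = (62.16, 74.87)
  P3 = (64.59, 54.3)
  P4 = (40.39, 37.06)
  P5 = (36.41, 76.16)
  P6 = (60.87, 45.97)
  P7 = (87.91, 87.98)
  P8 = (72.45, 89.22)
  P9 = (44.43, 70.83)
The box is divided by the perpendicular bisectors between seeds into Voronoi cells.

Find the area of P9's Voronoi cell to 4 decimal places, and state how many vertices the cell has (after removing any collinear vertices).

1. box [0,100]×[0,100]: [(0, 0) (100, 0) (100, 100) (0, 100)]
2. ⊥bis P9·P0 via (51.33,79.415): [(0, 0) (100, 0) (100, 40.2976) (25.7181, 100) (0, 100)]  |A|=7782.5951
3. ⊥bis P9·P1 via (28.125,47.305): [(0, 66.7982) (96.3771, 0) (100, 0) (100, 40.2976) (25.7181, 100) (0, 100)]  |A|=4563.6863
4. ⊥bis P9·P2 via (53.295,72.85): [(0, 66.7982) (64.928, 21.7971) (51.9043, 78.9535) (25.7181, 100) (0, 100)]  |A|=2694.7777
5. ⊥bis P9·P3 via (54.51,62.565): [(0, 66.7982) (36.9707, 41.1741) (55.3931, 63.6421) (51.9043, 78.9535) (25.7181, 100) (0, 100)]  |A|=2202.22
6. ⊥bis P9·P4 via (42.41,53.945): [(0, 66.7982) (13.5661, 57.3957) (46.9926, 53.3968) (55.3931, 63.6421) (51.9043, 78.9535) (25.7181, 100) (0, 100)]  |A|=1977.901
7. ⊥bis P9·P5 via (40.42,73.495): [(28.5308, 55.6054) (46.9926, 53.3968) (55.3931, 63.6421) (51.9043, 78.9535) (46.7831, 83.0695)]  |A|=431.4072
8. ⊥bis P9·P6 via (52.65,58.4): [(28.5308, 55.6054) (45.3766, 53.5901) (49.253, 56.1535) (55.3931, 63.6421) (51.9043, 78.9535) (46.7831, 83.0695)]  |A|=428.9612
9. ⊥bis P9·P7 via (66.17,79.405): [(28.5308, 55.6054) (45.3766, 53.5901) (49.253, 56.1535) (55.3931, 63.6421) (51.9043, 78.9535) (46.7831, 83.0695)]  |A|=428.9612
10. ⊥bis P9·P8 via (58.44,80.025): [(28.5308, 55.6054) (45.3766, 53.5901) (49.253, 56.1535) (55.3931, 63.6421) (51.9043, 78.9535) (46.7831, 83.0695)]  |A|=428.9612
11. canonical 6-gon: [(28.5308, 55.6054) (45.3766, 53.5901) (49.253, 56.1535) (55.3931, 63.6421) (51.9043, 78.9535) (46.7831, 83.0695)]
12. shoelace: 428.9612

Area of P9's cell: 428.9612 (6 vertices)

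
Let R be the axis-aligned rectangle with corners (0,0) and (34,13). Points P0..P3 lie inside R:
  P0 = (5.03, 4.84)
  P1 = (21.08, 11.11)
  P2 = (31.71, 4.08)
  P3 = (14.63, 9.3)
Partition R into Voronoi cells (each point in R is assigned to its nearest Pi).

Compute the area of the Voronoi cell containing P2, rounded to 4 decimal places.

1. box [0,34]×[0,13]: [(0, 0) (34, 0) (34, 13) (0, 13)]
2. ⊥bis P2·P0 via (18.37,4.46): [(18.243, 0) (34, 0) (34, 13) (18.6133, 13)]  |A|=202.4346
3. ⊥bis P2·P1 via (26.395,7.595): [(21.3722, 0) (34, 0) (34, 13) (29.9695, 13)]  |A|=108.2791
4. ⊥bis P2·P3 via (23.17,6.69): [(21.3722, 0) (34, 0) (34, 13) (29.9695, 13)]  |A|=108.2791
5. canonical 4-gon: [(21.3722, 0) (34, 0) (34, 13) (29.9695, 13)]
6. shoelace: 108.2791

Area of P2's cell: 108.2791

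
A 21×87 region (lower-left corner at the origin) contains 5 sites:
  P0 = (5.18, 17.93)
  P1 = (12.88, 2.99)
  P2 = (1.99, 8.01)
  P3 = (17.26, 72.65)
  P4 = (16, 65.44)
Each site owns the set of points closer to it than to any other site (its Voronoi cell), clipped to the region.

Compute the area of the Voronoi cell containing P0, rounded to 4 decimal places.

1. box [0,21]×[0,87]: [(0, 0) (21, 0) (21, 87) (0, 87)]
2. ⊥bis P0·P1 via (9.03,10.46): [(0, 5.806) (21, 16.6293) (21, 87) (0, 87)]  |A|=1591.4298
3. ⊥bis P0·P2 via (3.585,12.97): [(0, 14.1228) (9.9369, 10.9274) (21, 16.6293) (21, 87) (0, 87)]  |A|=1550.1079
4. ⊥bis P0·P3 via (11.22,45.29): [(0, 47.7669) (0, 14.1228) (9.9369, 10.9274) (21, 16.6293) (21, 43.131)]  |A|=677.5358
5. ⊥bis P0·P4 via (10.59,41.685): [(0, 44.0968) (0, 14.1228) (9.9369, 10.9274) (21, 16.6293) (21, 39.3142)]  |A|=598.9234
6. canonical 5-gon: [(0, 44.0968) (0, 14.1228) (9.9369, 10.9274) (21, 16.6293) (21, 39.3142)]
7. shoelace: 598.9234

Area of P0's cell: 598.9234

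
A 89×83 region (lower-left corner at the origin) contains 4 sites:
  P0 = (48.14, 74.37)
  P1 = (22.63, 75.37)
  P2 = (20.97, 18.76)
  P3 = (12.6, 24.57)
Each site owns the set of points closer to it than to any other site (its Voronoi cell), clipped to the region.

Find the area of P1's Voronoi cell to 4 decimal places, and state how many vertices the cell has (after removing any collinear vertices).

Area of P1's cell: 1154.9057 (5 vertices)

1. box [0,89]×[0,83]: [(0, 0) (89, 0) (89, 83) (0, 83)]
2. ⊥bis P1·P0 via (35.385,74.87): [(0, 0) (32.4501, 0) (35.7037, 83) (0, 83)]  |A|=2828.3815
3. ⊥bis P1·P2 via (21.8,47.065): [(0, 47.7043) (34.2807, 46.699) (35.7037, 83) (0, 83)]  |A|=1253.0209
4. ⊥bis P1·P3 via (17.615,49.97): [(0, 53.4479) (34.1646, 46.7024) (34.2807, 46.699) (35.7037, 83) (0, 83)]  |A|=1154.9057
5. canonical 5-gon: [(0, 53.4479) (34.1646, 46.7024) (34.2807, 46.699) (35.7037, 83) (0, 83)]
6. shoelace: 1154.9057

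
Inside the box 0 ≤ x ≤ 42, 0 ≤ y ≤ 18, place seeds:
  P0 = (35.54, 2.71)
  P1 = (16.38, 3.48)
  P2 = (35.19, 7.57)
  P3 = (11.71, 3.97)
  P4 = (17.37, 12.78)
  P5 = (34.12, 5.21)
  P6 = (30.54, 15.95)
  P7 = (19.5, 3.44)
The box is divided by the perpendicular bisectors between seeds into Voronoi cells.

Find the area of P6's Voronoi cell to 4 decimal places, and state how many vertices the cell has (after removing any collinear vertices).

1. box [0,42]×[0,18]: [(0, 0) (42, 0) (42, 18) (0, 18)]
2. ⊥bis P6·P0 via (33.04,9.33): [(0, 0) (8.3342, 0) (42, 12.7137) (42, 18) (0, 18)]  |A|=541.9915
3. ⊥bis P6·P1 via (23.46,9.715): [(26.1053, 6.7112) (42, 12.7137) (42, 18) (16.1638, 18)]  |A|=187.8423
4. ⊥bis P6·P2 via (32.865,11.76): [(25.3375, 7.583) (42, 16.8289) (42, 18) (16.1638, 18)]  |A|=144.3235
5. ⊥bis P6·P3 via (21.125,9.96): [(25.3375, 7.583) (42, 16.8289) (42, 18) (16.1638, 18)]  |A|=144.3235
6. ⊥bis P6·P4 via (23.955,14.365): [(25.558, 7.7054) (42, 16.8289) (42, 18) (23.0801, 18)]  |A|=107.0141
7. ⊥bis P6·P5 via (32.33,10.58): [(25.4204, 8.2768) (28.344, 9.2513) (42, 16.8289) (42, 18) (23.0801, 18)]  |A|=106.1118
8. ⊥bis P6·P7 via (25.02,9.695): [(25.095, 9.6288) (26.2962, 8.5687) (28.344, 9.2513) (42, 16.8289) (42, 18) (23.0801, 18)]  |A|=105.4722
9. canonical 6-gon: [(25.095, 9.6288) (26.2962, 8.5687) (28.344, 9.2513) (42, 16.8289) (42, 18) (23.0801, 18)]
10. shoelace: 105.4722

Area of P6's cell: 105.4722 (6 vertices)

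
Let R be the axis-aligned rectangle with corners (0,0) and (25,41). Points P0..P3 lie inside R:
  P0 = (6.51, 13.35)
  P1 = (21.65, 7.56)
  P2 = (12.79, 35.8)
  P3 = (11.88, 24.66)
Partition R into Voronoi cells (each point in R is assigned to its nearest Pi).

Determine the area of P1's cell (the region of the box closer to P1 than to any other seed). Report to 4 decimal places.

1. box [0,25]×[0,41]: [(0, 0) (25, 0) (25, 41) (0, 41)]
2. ⊥bis P1·P0 via (14.08,10.455): [(10.0817, 0) (25, 0) (25, 39.0092)]  |A|=290.9757
3. ⊥bis P1·P2 via (17.22,21.68): [(18.53, 22.091) (10.0817, 0) (25, 0) (25, 24.1209)]  |A|=242.8117
4. ⊥bis P1·P3 via (16.765,16.11): [(16.0966, 15.7281) (10.0817, 0) (25, 0) (25, 20.815)]  |A|=209.9807
5. canonical 4-gon: [(16.0966, 15.7281) (10.0817, 0) (25, 0) (25, 20.815)]
6. shoelace: 209.9807

Area of P1's cell: 209.9807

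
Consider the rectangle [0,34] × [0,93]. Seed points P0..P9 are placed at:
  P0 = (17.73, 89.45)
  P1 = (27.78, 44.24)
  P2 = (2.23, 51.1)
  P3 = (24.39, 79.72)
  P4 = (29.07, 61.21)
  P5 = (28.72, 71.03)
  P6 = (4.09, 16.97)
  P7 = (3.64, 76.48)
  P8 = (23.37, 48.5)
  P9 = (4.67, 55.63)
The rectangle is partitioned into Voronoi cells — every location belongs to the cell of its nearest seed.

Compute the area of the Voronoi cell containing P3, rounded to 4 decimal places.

1. box [0,34]×[0,93]: [(0, 0) (34, 0) (34, 93) (0, 93)]
2. ⊥bis P3·P0 via (21.06,84.585): [(0, 70.1698) (0, 0) (34, 0) (34, 93) (33.354, 93)]  |A|=2781.2614
3. ⊥bis P3·P1 via (26.085,61.98): [(0, 70.1698) (0, 59.4877) (34, 62.7363) (34, 93) (33.354, 93)]  |A|=703.4549
4. ⊥bis P3·P2 via (13.31,65.41): [(3.8018, 72.7721) (18.6566, 61.2702) (34, 62.7363) (34, 93) (33.354, 93)]  |A|=562.617
5. ⊥bis P3·P4 via (26.73,70.465): [(3.8018, 72.7721) (11.6919, 66.6628) (34, 72.3031) (34, 93) (33.354, 93)]  |A|=409.4323
6. ⊥bis P3·P5 via (26.555,75.375): [(3.8018, 72.7721) (10.6654, 67.4576) (34, 79.0846) (34, 93) (33.354, 93)]  |A|=318.5501
7. ⊥bis P3·P6 via (14.24,48.345): [(3.8018, 72.7721) (10.6654, 67.4576) (34, 79.0846) (34, 93) (33.354, 93)]  |A|=318.5501
8. ⊥bis P3·P7 via (14.015,78.1): [(13.7804, 79.6023) (15.315, 69.7744) (34, 79.0846) (34, 93) (33.354, 93)]  |A|=243.9693
9. ⊥bis P3·P8 via (23.88,64.11): [(13.7804, 79.6023) (15.315, 69.7744) (34, 79.0846) (34, 93) (33.354, 93)]  |A|=243.9693
10. ⊥bis P3·P9 via (14.53,67.675): [(13.7804, 79.6023) (15.315, 69.7744) (34, 79.0846) (34, 93) (33.354, 93)]  |A|=243.9693
11. canonical 5-gon: [(13.7804, 79.6023) (15.315, 69.7744) (34, 79.0846) (34, 93) (33.354, 93)]
12. shoelace: 243.9693

Area of P3's cell: 243.9693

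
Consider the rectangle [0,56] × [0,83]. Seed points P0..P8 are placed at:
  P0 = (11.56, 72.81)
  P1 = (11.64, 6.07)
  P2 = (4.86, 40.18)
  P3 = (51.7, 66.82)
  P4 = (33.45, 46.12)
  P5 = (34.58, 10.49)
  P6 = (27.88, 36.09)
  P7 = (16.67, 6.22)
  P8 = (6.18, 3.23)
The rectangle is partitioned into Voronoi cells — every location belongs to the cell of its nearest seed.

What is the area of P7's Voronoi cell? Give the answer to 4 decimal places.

Area of P7's cell: 248.1143

1. box [0,56]×[0,83]: [(0, 0) (56, 0) (56, 83) (0, 83)]
2. ⊥bis P7·P0 via (14.115,39.515): [(0, 38.4318) (0, 0) (56, 0) (56, 42.7292)]  |A|=2272.5086
3. ⊥bis P7·P1 via (14.155,6.145): [(13.1621, 39.4419) (14.3383, 0) (56, 0) (56, 42.7292)]  |A|=1736.8239
4. ⊥bis P7·P2 via (10.765,23.2): [(13.6168, 24.1918) (14.3383, 0) (56, 0) (56, 38.931)]  |A|=1328.9455
5. ⊥bis P7·P3 via (34.185,36.52): [(39.7751, 33.2886) (13.6168, 24.1918) (14.3383, 0) (56, 0) (56, 23.9098)]  |A|=1207.0866
6. ⊥bis P7·P4 via (25.06,26.17): [(22.4553, 27.2654) (13.6168, 24.1918) (14.3383, 0) (56, 0) (56, 13.1581)]  |A|=896.6732
7. ⊥bis P7·P5 via (25.625,8.355): [(21.219, 26.8355) (13.6168, 24.1918) (14.3383, 0) (27.617, 0)]  |A|=271.0787
8. ⊥bis P7·P6 via (22.275,21.155): [(22.6026, 21.0321) (13.9108, 24.294) (13.6168, 24.1918) (14.3383, 0) (27.617, 0)]  |A|=248.1143
9. ⊥bis P7·P8 via (11.425,4.725): [(22.6026, 21.0321) (13.9108, 24.294) (13.6168, 24.1918) (14.3383, 0) (27.617, 0)]  |A|=248.1143
10. canonical 5-gon: [(22.6026, 21.0321) (13.9108, 24.294) (13.6168, 24.1918) (14.3383, 0) (27.617, 0)]
11. shoelace: 248.1143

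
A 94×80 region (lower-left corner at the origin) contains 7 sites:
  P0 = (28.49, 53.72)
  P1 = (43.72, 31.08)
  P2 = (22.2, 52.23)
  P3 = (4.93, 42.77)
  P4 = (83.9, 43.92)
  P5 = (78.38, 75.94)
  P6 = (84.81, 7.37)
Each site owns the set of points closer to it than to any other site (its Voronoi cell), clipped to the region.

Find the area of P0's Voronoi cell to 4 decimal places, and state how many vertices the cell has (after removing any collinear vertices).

Area of P0's cell: 1016.8324 (4 vertices)

1. box [0,94]×[0,80]: [(0, 0) (94, 0) (94, 80) (0, 80)]
2. ⊥bis P0·P1 via (36.105,42.4): [(0, 18.1121) (91.9989, 80) (0, 80)]  |A|=2846.8114
3. ⊥bis P0·P2 via (25.345,52.975): [(28.9847, 37.6101) (91.9989, 80) (18.9432, 80)]  |A|=1548.4099
4. ⊥bis P0·P3 via (16.71,48.245): [(28.9847, 37.6101) (91.9989, 80) (18.9432, 80)]  |A|=1548.4099
5. ⊥bis P0·P4 via (56.195,48.82): [(28.9847, 37.6101) (57.6192, 56.8727) (61.7096, 80) (18.9432, 80)]  |A|=1198.155
6. ⊥bis P0·P5 via (53.435,64.83): [(28.9847, 37.6101) (57.1266, 56.5413) (46.6786, 80) (18.9432, 80)]  |A|=1016.8324
7. ⊥bis P0·P6 via (56.65,30.545): [(28.9847, 37.6101) (57.1266, 56.5413) (46.6786, 80) (18.9432, 80)]  |A|=1016.8324
8. canonical 4-gon: [(28.9847, 37.6101) (57.1266, 56.5413) (46.6786, 80) (18.9432, 80)]
9. shoelace: 1016.8324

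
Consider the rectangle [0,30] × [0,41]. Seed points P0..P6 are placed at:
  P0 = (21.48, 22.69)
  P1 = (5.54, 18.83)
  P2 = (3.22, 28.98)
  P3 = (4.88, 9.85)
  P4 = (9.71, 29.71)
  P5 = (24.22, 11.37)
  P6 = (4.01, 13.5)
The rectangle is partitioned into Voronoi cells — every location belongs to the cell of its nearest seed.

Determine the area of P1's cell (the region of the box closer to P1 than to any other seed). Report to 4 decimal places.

Area of P1's cell: 111.8349

1. box [0,30]×[0,41]: [(0, 0) (30, 0) (30, 41) (0, 41)]
2. ⊥bis P1·P0 via (13.51,20.76): [(0, 0) (18.5372, 0) (8.6087, 41) (0, 41)]  |A|=556.4914
3. ⊥bis P1·P2 via (4.38,23.905): [(0, 22.9039) (0, 0) (18.5372, 0) (12.3095, 25.7175)]  |A|=379.3325
4. ⊥bis P1·P3 via (5.21,14.34): [(0, 22.9039) (0, 14.7229) (15.2432, 13.6026) (12.3095, 25.7175)]  |A|=141.0432
5. ⊥bis P1·P4 via (7.625,24.27): [(7.0093, 24.506) (0, 22.9039) (0, 14.7229) (15.2432, 13.6026) (13.1751, 22.1428)]  |A|=131.0455
6. ⊥bis P1·P5 via (14.88,15.1): [(7.0093, 24.506) (0, 22.9039) (0, 14.7229) (14.3094, 13.6712) (14.8804, 15.101) (13.1751, 22.1428)]  |A|=130.3584
7. ⊥bis P1·P6 via (4.775,16.165): [(7.0093, 24.506) (0, 22.9039) (0, 17.5357) (13.171, 13.7549) (14.3094, 13.6712) (14.8804, 15.101) (13.1751, 22.1428)]  |A|=111.8349
8. canonical 7-gon: [(7.0093, 24.506) (0, 22.9039) (0, 17.5357) (13.171, 13.7549) (14.3094, 13.6712) (14.8804, 15.101) (13.1751, 22.1428)]
9. shoelace: 111.8349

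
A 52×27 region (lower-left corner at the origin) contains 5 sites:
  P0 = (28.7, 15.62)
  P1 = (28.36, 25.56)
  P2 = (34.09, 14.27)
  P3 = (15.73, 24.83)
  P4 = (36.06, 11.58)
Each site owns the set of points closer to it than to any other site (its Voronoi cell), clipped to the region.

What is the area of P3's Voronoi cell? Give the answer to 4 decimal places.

Area of P3's cell: 454.0305

1. box [0,52]×[0,27]: [(0, 0) (52, 0) (52, 27) (0, 27)]
2. ⊥bis P3·P0 via (22.215,20.225): [(0, 0) (7.8532, 0) (27.0259, 27) (0, 27)]  |A|=470.8686
3. ⊥bis P3·P1 via (22.045,25.195): [(0, 0) (7.8532, 0) (22.3234, 20.3777) (21.9407, 27) (0, 27)]  |A|=454.0305
4. ⊥bis P3·P2 via (24.91,19.55): [(0, 0) (7.8532, 0) (22.3234, 20.3777) (21.9407, 27) (0, 27)]  |A|=454.0305
5. ⊥bis P3·P4 via (25.895,18.205): [(0, 0) (7.8532, 0) (22.3234, 20.3777) (21.9407, 27) (0, 27)]  |A|=454.0305
6. canonical 5-gon: [(0, 0) (7.8532, 0) (22.3234, 20.3777) (21.9407, 27) (0, 27)]
7. shoelace: 454.0305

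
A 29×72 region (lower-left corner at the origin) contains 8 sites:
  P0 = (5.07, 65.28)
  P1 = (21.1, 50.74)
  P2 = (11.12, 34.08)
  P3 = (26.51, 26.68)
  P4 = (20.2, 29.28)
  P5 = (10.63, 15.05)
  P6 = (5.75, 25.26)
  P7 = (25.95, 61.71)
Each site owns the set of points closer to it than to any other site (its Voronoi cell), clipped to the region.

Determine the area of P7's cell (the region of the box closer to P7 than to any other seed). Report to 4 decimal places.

Area of P7's cell: 200.1502

1. box [0,29]×[0,72]: [(0, 0) (29, 0) (29, 72) (0, 72)]
2. ⊥bis P7·P0 via (15.51,63.495): [(4.6538, 0) (29, 0) (29, 72) (16.9642, 72)]  |A|=1309.7529
3. ⊥bis P7·P1 via (23.525,56.225): [(14.9176, 60.0304) (29, 53.8044) (29, 72) (16.9642, 72)]  |A|=200.1502
4. ⊥bis P7·P2 via (18.535,47.895): [(14.9176, 60.0304) (29, 53.8044) (29, 72) (16.9642, 72)]  |A|=200.1502
5. ⊥bis P7·P3 via (26.23,44.195): [(14.9176, 60.0304) (29, 53.8044) (29, 72) (16.9642, 72)]  |A|=200.1502
6. ⊥bis P7·P4 via (23.075,45.495): [(14.9176, 60.0304) (29, 53.8044) (29, 72) (16.9642, 72)]  |A|=200.1502
7. ⊥bis P7·P5 via (18.29,38.38): [(14.9176, 60.0304) (29, 53.8044) (29, 72) (16.9642, 72)]  |A|=200.1502
8. ⊥bis P7·P6 via (15.85,43.485): [(14.9176, 60.0304) (29, 53.8044) (29, 72) (16.9642, 72)]  |A|=200.1502
9. canonical 4-gon: [(14.9176, 60.0304) (29, 53.8044) (29, 72) (16.9642, 72)]
10. shoelace: 200.1502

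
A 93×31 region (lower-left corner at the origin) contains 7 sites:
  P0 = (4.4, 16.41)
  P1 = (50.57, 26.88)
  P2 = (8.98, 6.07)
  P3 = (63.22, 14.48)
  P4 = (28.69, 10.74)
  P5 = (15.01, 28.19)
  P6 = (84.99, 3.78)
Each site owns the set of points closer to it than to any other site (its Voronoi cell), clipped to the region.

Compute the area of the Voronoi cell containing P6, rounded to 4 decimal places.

1. box [0,93]×[0,31]: [(0, 0) (93, 0) (93, 31) (0, 31)]
2. ⊥bis P6·P0 via (44.695,10.095): [(43.1129, 0) (93, 0) (93, 31) (47.9712, 31)]  |A|=1471.1959
3. ⊥bis P6·P1 via (67.78,15.33): [(57.4917, 0) (93, 0) (93, 31) (78.2965, 31)]  |A|=778.2832
4. ⊥bis P6·P2 via (46.985,4.925): [(57.4917, 0) (93, 0) (93, 31) (78.2965, 31)]  |A|=778.2832
5. ⊥bis P6·P3 via (74.105,9.13): [(69.6176, 0) (93, 0) (93, 31) (84.8542, 31)]  |A|=488.6881
6. ⊥bis P6·P4 via (56.84,7.26): [(69.6176, 0) (93, 0) (93, 31) (84.8542, 31)]  |A|=488.6881
7. ⊥bis P6·P5 via (50,15.985): [(69.6176, 0) (93, 0) (93, 31) (84.8542, 31)]  |A|=488.6881
8. canonical 4-gon: [(69.6176, 0) (93, 0) (93, 31) (84.8542, 31)]
9. shoelace: 488.6881

Area of P6's cell: 488.6881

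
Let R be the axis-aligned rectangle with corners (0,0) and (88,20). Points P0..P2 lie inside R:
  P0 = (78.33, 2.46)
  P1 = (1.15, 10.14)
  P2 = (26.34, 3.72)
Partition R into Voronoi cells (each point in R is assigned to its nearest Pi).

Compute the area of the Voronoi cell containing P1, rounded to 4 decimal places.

Area of P1's cell: 290.5486

1. box [0,88]×[0,20]: [(0, 0) (88, 0) (88, 20) (0, 20)]
2. ⊥bis P1·P0 via (39.74,6.3): [(0, 0) (39.1131, 0) (41.1033, 20) (0, 20)]  |A|=802.1636
3. ⊥bis P1·P2 via (13.745,6.93): [(0, 0) (11.9788, 0) (17.0761, 20) (0, 20)]  |A|=290.5486
4. canonical 4-gon: [(0, 0) (11.9788, 0) (17.0761, 20) (0, 20)]
5. shoelace: 290.5486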